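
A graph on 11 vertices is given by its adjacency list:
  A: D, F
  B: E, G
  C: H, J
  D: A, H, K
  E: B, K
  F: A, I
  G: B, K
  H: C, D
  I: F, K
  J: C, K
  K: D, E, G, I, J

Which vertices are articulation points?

K

Removing K increases the component count from 1 to 2, so K is a cut vertex.
By contrast removing F leaves 1 component; it is not a cut vertex. No other vertex is a cut vertex either.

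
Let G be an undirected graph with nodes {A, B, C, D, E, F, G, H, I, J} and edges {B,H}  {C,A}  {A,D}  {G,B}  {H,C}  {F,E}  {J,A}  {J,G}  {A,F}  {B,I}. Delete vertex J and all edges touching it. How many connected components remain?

1

With J gone, the remaining components are: {A, B, C, D, E, F, G, H, I}.
That is 1 component.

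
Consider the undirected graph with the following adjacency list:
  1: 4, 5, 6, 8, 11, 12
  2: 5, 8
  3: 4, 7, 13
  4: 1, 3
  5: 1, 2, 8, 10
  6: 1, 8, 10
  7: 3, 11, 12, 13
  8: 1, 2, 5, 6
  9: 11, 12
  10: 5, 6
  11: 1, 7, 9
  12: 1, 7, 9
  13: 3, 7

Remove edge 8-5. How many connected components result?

8 and 5 are still connected via 8-1-5, so the component count stays at 1.

1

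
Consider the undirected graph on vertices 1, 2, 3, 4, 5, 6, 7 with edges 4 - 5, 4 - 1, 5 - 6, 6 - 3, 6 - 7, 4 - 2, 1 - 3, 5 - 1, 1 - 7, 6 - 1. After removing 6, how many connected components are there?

1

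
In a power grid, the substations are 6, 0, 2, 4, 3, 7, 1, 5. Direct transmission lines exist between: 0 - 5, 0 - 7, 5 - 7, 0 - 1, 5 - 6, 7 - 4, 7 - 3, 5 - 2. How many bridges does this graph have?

5

The edges on the cycle 0-5-7-0 are not bridges since each lies on that cycle.
But removing 5 - 2 disconnects 5 from 2; removing 5 - 6 disconnects 5 from 6; removing 7 - 4 disconnects 7 from 4; removing 0 - 1 disconnects 0 from 1 — these are bridges.
In total 5 edges are bridges.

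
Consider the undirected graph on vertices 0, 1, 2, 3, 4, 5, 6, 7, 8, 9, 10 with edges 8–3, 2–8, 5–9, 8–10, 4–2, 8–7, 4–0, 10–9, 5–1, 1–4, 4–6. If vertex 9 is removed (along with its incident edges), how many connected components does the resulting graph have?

1

With 9 gone, the remaining components are: {0, 1, 2, 3, 4, 5, 6, 7, 8, 10}.
That is 1 component.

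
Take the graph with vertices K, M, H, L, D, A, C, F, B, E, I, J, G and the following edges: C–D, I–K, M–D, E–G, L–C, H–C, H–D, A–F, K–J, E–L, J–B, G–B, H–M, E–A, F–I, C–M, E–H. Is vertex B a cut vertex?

No

Deleting B leaves 1 component (was 1) (its neighbors G, J remain connected to each other), so B is not a cut vertex.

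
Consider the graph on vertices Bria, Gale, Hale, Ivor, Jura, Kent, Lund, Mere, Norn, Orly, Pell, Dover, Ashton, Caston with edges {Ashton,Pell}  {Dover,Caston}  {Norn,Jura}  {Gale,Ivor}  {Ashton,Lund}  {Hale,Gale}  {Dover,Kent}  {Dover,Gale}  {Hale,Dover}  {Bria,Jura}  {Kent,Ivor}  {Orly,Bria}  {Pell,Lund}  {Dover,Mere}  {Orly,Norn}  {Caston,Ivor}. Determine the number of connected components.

Starting from Lund we can reach Lund, Pell, Ashton. That is one component of size 3.
Starting from Bria we can reach Bria, Jura, Norn, Orly. That is one component of size 4.
Starting from Gale we can reach Gale, Hale, Ivor, Kent, Mere, Dover, Caston. That is one component of size 7.
Total: 3 components.

3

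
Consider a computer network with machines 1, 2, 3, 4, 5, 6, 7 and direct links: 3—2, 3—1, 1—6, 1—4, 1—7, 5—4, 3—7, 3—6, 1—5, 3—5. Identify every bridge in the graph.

The edges on the cycle 1-5-4-1 are not bridges since each lies on that cycle.
But removing 2—3 disconnects 2 from 3 — this is a bridge.

2-3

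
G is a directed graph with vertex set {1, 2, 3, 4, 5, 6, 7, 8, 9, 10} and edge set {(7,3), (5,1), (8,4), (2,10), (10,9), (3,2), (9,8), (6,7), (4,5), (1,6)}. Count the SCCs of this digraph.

1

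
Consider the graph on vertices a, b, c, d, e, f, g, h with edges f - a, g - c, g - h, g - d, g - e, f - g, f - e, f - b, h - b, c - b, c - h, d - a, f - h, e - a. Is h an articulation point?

Deleting h leaves 1 component (was 1) (its neighbors b, c, f, g remain connected to each other), so h is not a cut vertex.

No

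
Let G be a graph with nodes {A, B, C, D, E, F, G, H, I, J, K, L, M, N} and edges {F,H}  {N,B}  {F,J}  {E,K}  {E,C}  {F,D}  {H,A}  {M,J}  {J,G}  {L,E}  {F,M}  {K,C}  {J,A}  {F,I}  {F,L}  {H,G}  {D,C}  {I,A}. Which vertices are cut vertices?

F

Removing F increases the component count from 2 to 3, so F is a cut vertex.
By contrast removing H leaves 2 components; it is not a cut vertex. No other vertex is a cut vertex either.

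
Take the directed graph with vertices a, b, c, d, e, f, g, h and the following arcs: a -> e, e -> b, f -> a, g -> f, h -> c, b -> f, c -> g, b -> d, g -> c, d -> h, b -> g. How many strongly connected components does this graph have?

{a, b, c, d, e, f, g, h} are all mutually reachable — one SCC of size 8.
That gives 1 strongly connected component.

1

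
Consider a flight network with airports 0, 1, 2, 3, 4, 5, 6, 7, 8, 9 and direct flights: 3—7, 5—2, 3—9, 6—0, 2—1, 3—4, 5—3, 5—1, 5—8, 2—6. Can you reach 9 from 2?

Yes

From 2 we can reach 0, 1, 2, 3, 4, 5, 6, 7, 8, 9, which includes 9.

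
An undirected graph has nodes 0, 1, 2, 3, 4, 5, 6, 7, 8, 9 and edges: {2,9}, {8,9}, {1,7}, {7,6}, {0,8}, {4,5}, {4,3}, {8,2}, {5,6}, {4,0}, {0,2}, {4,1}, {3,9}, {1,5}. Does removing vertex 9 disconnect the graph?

Deleting 9 leaves 1 component (was 1) (its neighbors 2, 3, 8 remain connected to each other), so 9 is not a cut vertex.

No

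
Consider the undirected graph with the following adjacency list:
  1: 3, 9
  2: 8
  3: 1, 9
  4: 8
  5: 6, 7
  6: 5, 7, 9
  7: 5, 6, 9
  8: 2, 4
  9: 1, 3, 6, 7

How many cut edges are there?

2

The edges on the cycle 9-3-1-9 are not bridges since each lies on that cycle.
But removing 2-8 disconnects 2 from 8; removing 4-8 disconnects 4 from 8 — these are bridges.
That makes 2 bridges.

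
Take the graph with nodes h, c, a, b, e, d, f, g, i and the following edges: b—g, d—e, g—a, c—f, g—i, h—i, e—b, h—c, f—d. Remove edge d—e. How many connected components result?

1

d and e are still connected via d-f-c-h-i-g-b-e, so the component count stays at 1.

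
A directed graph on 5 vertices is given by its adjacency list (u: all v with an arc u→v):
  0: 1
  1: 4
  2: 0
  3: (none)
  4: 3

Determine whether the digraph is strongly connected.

No

There is no directed path from 3 to 4, so the graph is not strongly connected.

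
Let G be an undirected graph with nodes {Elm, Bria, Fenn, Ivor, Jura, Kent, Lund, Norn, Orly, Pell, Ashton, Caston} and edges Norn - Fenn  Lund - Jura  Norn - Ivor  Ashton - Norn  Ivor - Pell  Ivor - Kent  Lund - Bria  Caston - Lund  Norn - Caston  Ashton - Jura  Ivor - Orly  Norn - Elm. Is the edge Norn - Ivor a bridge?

Yes

Removing Norn - Ivor leaves no path between Norn and Ivor: the component count goes from 1 to 2. So it is a bridge.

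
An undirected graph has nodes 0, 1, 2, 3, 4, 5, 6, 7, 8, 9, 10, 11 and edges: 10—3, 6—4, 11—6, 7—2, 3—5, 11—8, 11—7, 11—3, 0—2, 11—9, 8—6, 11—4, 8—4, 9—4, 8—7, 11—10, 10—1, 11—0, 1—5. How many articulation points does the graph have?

1

Removing 11 increases the component count from 1 to 2, so 11 is a cut vertex.
By contrast removing 10 leaves 1 component; it is not a cut vertex. No other vertex is a cut vertex either.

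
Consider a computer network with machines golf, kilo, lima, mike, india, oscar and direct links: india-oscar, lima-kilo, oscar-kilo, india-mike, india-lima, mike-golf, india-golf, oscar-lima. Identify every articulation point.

Removing india increases the component count from 1 to 2, so india is a cut vertex.
By contrast removing kilo leaves 1 component; it is not a cut vertex. No other vertex is a cut vertex either.

india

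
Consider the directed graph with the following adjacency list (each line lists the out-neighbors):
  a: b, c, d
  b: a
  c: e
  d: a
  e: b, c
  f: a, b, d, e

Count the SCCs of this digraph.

2

{a, b, c, d, e} are all mutually reachable — one SCC of size 5.
{f} is an SCC by itself.
That gives 2 strongly connected components.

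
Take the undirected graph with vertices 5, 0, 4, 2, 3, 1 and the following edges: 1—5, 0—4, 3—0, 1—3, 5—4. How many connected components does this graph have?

2

2 is isolated — a component by itself.
Starting from 0 we can reach 0, 1, 3, 4, 5. That is one component of size 5.
Total: 2 components.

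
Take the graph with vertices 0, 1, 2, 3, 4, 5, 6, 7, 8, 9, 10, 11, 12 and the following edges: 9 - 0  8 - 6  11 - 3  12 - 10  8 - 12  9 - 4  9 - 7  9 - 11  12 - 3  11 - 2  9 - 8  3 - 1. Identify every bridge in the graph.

The edges on the cycle 9-8-12-3-11-9 are not bridges since each lies on that cycle.
But removing 12 - 10 disconnects 12 from 10; removing 2 - 11 disconnects 2 from 11; removing 8 - 6 disconnects 8 from 6; removing 1 - 3 disconnects 1 from 3 — these are bridges.
In total 7 edges are bridges.

0-9, 1-3, 10-12, 11-2, 4-9, 6-8, 7-9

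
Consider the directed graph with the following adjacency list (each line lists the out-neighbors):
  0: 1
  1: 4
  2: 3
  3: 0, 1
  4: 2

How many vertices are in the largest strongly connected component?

5

{0, 1, 2, 3, 4} are all mutually reachable — one SCC of size 5.
The largest has 5 vertices.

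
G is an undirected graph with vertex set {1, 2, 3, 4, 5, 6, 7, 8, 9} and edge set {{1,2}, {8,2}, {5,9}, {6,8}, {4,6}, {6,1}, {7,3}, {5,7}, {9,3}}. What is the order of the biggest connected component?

Starting from 3 we can reach 3, 5, 7, 9. That is one component of size 4.
Starting from 1 we can reach 1, 2, 4, 6, 8. That is one component of size 5.
The largest has 5 vertices.

5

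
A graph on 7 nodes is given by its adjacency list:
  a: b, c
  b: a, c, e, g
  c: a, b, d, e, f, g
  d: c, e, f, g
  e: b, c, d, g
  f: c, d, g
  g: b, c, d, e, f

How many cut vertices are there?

0

Removing c, for instance, still leaves 1 component. No single vertex removal increases the component count — the graph has no articulation points.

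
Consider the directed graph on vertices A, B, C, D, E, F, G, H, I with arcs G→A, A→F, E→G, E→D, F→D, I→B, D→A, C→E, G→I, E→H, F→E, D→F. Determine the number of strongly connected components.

5

{A, D, E, F, G} are all mutually reachable — one SCC of size 5.
{B} is an SCC by itself.
{H} is an SCC by itself.
{I} is an SCC by itself.
{C} is an SCC by itself.
That gives 5 strongly connected components.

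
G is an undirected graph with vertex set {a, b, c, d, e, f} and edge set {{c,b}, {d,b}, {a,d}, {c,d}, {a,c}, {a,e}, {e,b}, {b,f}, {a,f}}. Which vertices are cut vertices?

Removing e, for instance, still leaves 1 component. No single vertex removal increases the component count — the graph has no articulation points.

none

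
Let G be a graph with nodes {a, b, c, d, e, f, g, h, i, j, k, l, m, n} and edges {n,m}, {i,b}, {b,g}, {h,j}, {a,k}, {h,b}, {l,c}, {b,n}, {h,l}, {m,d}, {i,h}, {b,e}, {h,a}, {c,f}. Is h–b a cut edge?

No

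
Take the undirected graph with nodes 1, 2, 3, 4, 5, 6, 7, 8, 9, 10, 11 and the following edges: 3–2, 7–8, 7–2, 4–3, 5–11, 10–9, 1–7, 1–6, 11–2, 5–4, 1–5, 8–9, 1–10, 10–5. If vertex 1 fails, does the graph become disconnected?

Deleting 1 raises the number of components from 1 to 2, so 1 is a cut vertex.

Yes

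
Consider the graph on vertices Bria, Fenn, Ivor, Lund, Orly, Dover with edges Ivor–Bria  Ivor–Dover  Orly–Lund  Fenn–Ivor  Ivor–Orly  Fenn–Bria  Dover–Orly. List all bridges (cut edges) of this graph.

Lund-Orly

The edges on the cycle Ivor-Dover-Orly-Ivor are not bridges since each lies on that cycle.
But removing Orly–Lund disconnects Orly from Lund — this is a bridge.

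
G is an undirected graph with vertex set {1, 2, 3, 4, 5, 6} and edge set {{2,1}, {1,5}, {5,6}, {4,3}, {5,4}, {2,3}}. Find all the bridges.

The edges on the cycle 2-1-5-4-3-2 are not bridges since each lies on that cycle.
But removing 5-6 disconnects 5 from 6 — this is a bridge.

5-6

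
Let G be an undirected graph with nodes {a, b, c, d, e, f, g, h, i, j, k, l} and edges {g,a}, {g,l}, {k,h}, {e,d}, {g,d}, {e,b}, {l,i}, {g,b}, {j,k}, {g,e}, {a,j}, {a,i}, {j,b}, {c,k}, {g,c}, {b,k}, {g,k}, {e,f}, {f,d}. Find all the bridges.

The edges on the cycle g-a-j-k-c-g are not bridges since each lies on that cycle.
But removing h—k disconnects h from k — this is a bridge.

h-k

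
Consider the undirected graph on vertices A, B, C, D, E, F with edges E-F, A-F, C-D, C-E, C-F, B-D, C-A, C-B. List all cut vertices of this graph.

Removing C increases the component count from 1 to 2, so C is a cut vertex.
By contrast removing A leaves 1 component; it is not a cut vertex. No other vertex is a cut vertex either.

C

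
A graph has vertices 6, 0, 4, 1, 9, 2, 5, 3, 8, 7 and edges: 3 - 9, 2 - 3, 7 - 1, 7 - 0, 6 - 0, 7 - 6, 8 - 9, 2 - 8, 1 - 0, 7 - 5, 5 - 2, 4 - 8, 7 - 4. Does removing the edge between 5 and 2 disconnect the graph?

No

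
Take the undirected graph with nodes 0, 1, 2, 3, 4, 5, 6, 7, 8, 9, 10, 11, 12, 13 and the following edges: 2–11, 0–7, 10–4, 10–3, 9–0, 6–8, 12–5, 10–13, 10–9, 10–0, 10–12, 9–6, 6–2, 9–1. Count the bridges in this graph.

The edges on the cycle 10-9-0-10 are not bridges since each lies on that cycle.
But removing 9–6 disconnects 9 from 6; removing 10–12 disconnects 10 from 12; removing 11–2 disconnects 11 from 2; removing 10–4 disconnects 10 from 4 — these are bridges.
In total 11 edges are bridges.

11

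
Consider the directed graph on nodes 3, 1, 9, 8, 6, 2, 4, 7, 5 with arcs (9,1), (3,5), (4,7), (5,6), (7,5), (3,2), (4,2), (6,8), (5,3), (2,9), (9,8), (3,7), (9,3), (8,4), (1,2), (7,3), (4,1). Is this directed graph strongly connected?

Yes

From 1 we can reach every vertex (1, 2, 3, 4, 5, 6, 7, 8, 9), and every vertex can reach 1 (1, 2, 3, 4, 5, 6, 7, 8, 9). So the whole graph is one strongly connected component.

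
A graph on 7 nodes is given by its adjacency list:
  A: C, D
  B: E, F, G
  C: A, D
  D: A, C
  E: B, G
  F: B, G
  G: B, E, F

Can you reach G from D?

No

The component containing D is {A, C, D}, and G is not in it.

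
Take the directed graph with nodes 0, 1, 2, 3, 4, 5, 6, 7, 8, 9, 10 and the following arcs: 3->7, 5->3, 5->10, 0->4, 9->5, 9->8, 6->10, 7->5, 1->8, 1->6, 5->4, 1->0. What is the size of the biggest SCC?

3

{3, 5, 7} are all mutually reachable — one SCC of size 3.
{2} is an SCC by itself.
{10} is an SCC by itself.
{8} is an SCC by itself.
{9} is an SCC by itself.
(and 4 more singleton SCCs)
The largest has 3 vertices.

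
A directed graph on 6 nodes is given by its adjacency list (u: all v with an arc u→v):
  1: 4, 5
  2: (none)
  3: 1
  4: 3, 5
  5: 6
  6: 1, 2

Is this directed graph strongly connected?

No

There is no directed path from 2 to 4, so the graph is not strongly connected.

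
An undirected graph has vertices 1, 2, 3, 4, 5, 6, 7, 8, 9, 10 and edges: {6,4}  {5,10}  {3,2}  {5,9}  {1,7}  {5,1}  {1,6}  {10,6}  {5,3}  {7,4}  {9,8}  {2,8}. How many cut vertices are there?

Removing 5 increases the component count from 1 to 2, so 5 is a cut vertex.
By contrast removing 2 leaves 1 component; it is not a cut vertex. No other vertex is a cut vertex either.

1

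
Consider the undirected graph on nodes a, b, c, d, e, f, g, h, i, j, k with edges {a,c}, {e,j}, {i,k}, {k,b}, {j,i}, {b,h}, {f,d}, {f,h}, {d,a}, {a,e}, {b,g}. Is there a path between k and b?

From k we can reach a, b, c, d, e, f, g, h, i, j, k, which includes b.

Yes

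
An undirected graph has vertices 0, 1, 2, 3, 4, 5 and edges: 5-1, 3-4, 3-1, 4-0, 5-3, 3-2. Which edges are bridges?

0-4, 2-3, 3-4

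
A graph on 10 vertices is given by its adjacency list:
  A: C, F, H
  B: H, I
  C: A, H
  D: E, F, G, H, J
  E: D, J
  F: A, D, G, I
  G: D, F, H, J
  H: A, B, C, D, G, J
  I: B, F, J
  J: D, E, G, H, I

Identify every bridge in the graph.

The edges on the cycle D-E-J-I-B-H-G-D are not bridges since each lies on that cycle.
Every edge lies on some cycle, so there are no bridges.

none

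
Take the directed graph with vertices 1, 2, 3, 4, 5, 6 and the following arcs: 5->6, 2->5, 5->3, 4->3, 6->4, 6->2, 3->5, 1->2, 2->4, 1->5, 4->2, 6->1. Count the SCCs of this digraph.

1

{1, 2, 3, 4, 5, 6} are all mutually reachable — one SCC of size 6.
That gives 1 strongly connected component.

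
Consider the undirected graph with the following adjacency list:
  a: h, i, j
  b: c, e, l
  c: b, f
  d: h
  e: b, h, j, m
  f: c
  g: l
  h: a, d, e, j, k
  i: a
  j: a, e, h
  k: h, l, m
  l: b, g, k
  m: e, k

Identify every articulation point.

a, b, c, h, l

Removing a increases the component count from 1 to 2, so a is a cut vertex.
Removing b increases the component count from 1 to 2, so b is a cut vertex.
Removing c increases the component count from 1 to 2, so c is a cut vertex.
Likewise h, l are cut vertices.
By contrast removing i leaves 1 component; it is not a cut vertex. No other vertex is a cut vertex either.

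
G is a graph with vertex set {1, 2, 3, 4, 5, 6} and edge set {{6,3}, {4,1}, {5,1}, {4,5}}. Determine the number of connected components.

3

2 is isolated — a component by itself.
Starting from 3 we can reach 3, 6. That is one component of size 2.
Starting from 1 we can reach 1, 4, 5. That is one component of size 3.
Total: 3 components.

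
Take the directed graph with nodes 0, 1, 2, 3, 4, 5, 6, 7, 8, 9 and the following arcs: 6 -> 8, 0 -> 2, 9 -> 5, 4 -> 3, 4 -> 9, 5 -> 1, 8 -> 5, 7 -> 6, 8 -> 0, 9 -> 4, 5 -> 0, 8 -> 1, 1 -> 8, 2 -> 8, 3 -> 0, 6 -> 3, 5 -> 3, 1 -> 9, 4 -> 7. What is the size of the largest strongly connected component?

10

{0, 1, 2, 3, 4, 5, 6, 7, 8, 9} are all mutually reachable — one SCC of size 10.
The largest has 10 vertices.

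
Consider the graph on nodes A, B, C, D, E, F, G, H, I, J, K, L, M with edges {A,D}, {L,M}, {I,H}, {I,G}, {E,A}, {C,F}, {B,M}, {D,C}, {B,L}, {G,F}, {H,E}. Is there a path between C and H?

Yes

From C we can reach A, C, D, E, F, G, H, I, which includes H.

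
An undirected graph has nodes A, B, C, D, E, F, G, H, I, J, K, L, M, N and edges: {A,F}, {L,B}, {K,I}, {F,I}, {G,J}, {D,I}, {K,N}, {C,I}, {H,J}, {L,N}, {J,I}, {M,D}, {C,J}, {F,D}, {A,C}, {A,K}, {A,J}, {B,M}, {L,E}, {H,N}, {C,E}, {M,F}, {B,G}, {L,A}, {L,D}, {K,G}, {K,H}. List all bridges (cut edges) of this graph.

none

The edges on the cycle L-A-K-H-N-L are not bridges since each lies on that cycle.
Every edge lies on some cycle, so there are no bridges.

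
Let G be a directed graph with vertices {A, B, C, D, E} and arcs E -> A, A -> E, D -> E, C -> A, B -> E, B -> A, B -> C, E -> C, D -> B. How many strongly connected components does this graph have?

3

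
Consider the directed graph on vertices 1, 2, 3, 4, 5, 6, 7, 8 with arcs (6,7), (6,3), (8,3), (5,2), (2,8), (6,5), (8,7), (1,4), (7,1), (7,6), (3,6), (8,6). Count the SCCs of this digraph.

{2, 3, 5, 6, 7, 8} are all mutually reachable — one SCC of size 6.
{4} is an SCC by itself.
{1} is an SCC by itself.
That gives 3 strongly connected components.

3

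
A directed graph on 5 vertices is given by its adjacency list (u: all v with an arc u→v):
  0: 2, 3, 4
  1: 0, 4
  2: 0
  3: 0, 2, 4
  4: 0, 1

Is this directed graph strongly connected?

From 0 we can reach every vertex (0, 1, 2, 3, 4), and every vertex can reach 0 (0, 1, 2, 3, 4). So the whole graph is one strongly connected component.

Yes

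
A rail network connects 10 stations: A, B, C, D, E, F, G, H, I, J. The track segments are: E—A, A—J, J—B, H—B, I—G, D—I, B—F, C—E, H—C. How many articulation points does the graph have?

2

Removing B increases the component count from 2 to 3, so B is a cut vertex.
Removing I increases the component count from 2 to 3, so I is a cut vertex.
By contrast removing D leaves 2 components; it is not a cut vertex. No other vertex is a cut vertex either.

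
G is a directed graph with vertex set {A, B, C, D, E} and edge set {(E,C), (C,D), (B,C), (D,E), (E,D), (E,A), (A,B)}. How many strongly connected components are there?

{A, B, C, D, E} are all mutually reachable — one SCC of size 5.
That gives 1 strongly connected component.

1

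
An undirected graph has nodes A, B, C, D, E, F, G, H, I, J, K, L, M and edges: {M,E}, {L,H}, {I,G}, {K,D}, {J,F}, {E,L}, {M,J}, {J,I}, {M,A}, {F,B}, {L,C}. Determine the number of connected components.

Starting from D we can reach D, K. That is one component of size 2.
Starting from A we can reach A, B, C, E, F, G, H, I, J, L, M. That is one component of size 11.
Total: 2 components.

2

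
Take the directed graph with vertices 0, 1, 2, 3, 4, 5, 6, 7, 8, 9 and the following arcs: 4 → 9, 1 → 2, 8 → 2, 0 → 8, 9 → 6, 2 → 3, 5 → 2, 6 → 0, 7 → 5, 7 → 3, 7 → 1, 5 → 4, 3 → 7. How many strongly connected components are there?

{0, 1, 2, 3, 4, 5, 6, 7, 8, 9} are all mutually reachable — one SCC of size 10.
That gives 1 strongly connected component.

1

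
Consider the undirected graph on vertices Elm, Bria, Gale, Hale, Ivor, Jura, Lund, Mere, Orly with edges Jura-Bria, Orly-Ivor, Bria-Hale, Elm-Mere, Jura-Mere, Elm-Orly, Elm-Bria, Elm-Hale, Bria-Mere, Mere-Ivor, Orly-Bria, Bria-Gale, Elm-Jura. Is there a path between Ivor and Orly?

From Ivor we can reach Elm, Bria, Gale, Hale, Ivor, Jura, Mere, Orly, which includes Orly.

Yes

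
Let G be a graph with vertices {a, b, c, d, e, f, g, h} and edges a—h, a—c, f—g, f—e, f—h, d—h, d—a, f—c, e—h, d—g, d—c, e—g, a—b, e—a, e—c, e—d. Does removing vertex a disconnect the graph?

Yes

Deleting a raises the number of components from 1 to 2, so a is a cut vertex.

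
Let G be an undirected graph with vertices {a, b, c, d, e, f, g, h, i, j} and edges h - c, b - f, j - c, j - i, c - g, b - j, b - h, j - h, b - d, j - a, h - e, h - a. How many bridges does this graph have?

5

The edges on the cycle j-h-c-j are not bridges since each lies on that cycle.
But removing b - f disconnects b from f; removing j - i disconnects j from i; removing g - c disconnects g from c; removing d - b disconnects d from b — these are bridges.
In total 5 edges are bridges.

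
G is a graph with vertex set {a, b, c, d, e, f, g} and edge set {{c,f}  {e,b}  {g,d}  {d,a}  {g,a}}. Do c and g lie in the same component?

No

The component containing c is {c, f}, and g is not in it.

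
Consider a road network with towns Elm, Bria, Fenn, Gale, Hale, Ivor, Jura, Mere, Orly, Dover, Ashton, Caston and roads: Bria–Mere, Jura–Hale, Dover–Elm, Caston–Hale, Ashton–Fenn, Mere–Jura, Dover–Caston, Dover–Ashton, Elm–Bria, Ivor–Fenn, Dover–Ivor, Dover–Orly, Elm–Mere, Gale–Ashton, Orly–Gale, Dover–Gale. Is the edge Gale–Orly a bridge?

After removing Gale–Orly, the path Gale-Dover-Orly still connects them, so the edge is not a bridge.

No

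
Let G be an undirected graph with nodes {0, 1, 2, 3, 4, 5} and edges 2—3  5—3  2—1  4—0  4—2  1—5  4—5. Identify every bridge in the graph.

0-4

The edges on the cycle 2-1-5-3-2 are not bridges since each lies on that cycle.
But removing 4—0 disconnects 4 from 0 — this is a bridge.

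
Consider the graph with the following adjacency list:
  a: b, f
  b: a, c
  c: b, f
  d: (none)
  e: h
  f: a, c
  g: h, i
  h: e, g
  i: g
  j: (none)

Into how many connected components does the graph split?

4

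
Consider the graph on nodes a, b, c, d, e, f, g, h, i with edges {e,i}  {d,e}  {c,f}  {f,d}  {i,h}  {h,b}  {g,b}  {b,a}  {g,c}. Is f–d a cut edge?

No

After removing f–d, the path f-c-g-b-h-i-e-d still connects them, so the edge is not a bridge.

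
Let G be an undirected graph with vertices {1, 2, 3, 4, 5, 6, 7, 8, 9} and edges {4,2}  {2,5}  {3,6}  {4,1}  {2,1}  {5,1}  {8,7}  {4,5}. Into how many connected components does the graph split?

9 is isolated — a component by itself.
Starting from 3 we can reach 3, 6. That is one component of size 2.
Starting from 7 we can reach 7, 8. That is one component of size 2.
Starting from 1 we can reach 1, 2, 4, 5. That is one component of size 4.
Total: 4 components.

4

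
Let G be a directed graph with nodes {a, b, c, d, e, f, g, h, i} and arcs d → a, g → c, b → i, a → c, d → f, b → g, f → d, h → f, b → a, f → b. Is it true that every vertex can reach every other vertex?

No

There is no directed path from d to h, so the graph is not strongly connected.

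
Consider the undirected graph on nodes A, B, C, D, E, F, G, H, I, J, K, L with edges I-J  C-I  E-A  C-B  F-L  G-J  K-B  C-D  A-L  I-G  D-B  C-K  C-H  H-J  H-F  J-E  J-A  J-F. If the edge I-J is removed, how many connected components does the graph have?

1

I and J are still connected via I-G-J, so the component count stays at 1.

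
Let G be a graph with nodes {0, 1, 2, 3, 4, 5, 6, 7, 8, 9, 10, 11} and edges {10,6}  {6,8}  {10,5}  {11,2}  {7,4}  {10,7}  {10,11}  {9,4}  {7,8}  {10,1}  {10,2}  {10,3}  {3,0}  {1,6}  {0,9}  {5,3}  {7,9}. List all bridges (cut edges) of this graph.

The edges on the cycle 10-11-2-10 are not bridges since each lies on that cycle.
Every edge lies on some cycle, so there are no bridges.

none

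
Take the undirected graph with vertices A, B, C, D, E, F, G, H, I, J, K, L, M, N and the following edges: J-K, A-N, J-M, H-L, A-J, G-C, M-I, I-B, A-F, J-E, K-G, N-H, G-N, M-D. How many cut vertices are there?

7

Removing A increases the component count from 1 to 2, so A is a cut vertex.
Removing G increases the component count from 1 to 2, so G is a cut vertex.
Removing H increases the component count from 1 to 2, so H is a cut vertex.
Likewise I, J, M, N are cut vertices.
By contrast removing B leaves 1 component; it is not a cut vertex. No other vertex is a cut vertex either.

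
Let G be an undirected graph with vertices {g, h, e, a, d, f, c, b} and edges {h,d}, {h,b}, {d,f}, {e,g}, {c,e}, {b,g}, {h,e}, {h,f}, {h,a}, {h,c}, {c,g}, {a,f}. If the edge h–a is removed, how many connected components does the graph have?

1

h and a are still connected via h-f-a, so the component count stays at 1.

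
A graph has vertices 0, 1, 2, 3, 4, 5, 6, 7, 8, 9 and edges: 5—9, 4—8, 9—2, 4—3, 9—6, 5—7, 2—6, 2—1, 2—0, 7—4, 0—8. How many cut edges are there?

The edges on the cycle 5-9-2-0-8-4-7-5 are not bridges since each lies on that cycle.
But removing 4—3 disconnects 4 from 3; removing 2—1 disconnects 2 from 1 — these are bridges.
That makes 2 bridges.

2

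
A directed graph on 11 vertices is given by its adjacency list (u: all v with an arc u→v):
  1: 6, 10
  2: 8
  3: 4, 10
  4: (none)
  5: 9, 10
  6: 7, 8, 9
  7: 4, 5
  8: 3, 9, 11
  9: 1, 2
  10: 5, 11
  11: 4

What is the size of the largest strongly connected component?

{1, 2, 3, 5, 6, 7, 8, 9, 10} are all mutually reachable — one SCC of size 9.
{11} is an SCC by itself.
{4} is an SCC by itself.
The largest has 9 vertices.

9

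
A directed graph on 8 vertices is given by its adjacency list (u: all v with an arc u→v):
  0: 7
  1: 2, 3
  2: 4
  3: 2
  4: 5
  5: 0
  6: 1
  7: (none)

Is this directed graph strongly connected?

There is no directed path from 5 to 3, so the graph is not strongly connected.

No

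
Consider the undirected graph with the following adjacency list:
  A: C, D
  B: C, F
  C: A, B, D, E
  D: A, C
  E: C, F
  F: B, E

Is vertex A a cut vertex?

Deleting A leaves 1 component (was 1) (its neighbors C, D remain connected to each other), so A is not a cut vertex.

No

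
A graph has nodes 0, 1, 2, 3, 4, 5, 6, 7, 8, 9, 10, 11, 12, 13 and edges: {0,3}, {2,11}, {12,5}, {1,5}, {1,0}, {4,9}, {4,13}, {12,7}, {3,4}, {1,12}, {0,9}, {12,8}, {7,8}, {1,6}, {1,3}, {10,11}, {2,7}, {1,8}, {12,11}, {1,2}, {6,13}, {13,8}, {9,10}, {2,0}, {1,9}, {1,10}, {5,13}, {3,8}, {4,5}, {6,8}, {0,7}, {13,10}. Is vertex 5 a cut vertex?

Deleting 5 leaves 1 component (was 1) (its neighbors 1, 4, 12, 13 remain connected to each other), so 5 is not a cut vertex.

No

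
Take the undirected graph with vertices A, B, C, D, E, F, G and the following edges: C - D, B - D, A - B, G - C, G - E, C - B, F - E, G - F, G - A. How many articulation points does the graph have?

1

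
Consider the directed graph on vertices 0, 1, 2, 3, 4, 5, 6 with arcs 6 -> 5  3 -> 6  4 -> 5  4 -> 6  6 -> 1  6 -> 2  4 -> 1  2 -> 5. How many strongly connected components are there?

7

{1} is an SCC by itself.
{4} is an SCC by itself.
{5} is an SCC by itself.
{6} is an SCC by itself.
{2} is an SCC by itself.
(and 2 more singleton SCCs)
That gives 7 strongly connected components.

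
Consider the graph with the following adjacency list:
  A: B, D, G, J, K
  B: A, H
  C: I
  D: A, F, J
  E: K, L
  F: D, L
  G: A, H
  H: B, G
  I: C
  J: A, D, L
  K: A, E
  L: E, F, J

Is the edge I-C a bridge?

Yes

Removing I-C leaves no path between I and C: the component count goes from 2 to 3. So it is a bridge.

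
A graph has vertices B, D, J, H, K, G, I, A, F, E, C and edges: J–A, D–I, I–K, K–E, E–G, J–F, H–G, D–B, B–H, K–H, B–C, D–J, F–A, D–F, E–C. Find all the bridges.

none

The edges on the cycle K-H-G-E-K are not bridges since each lies on that cycle.
Every edge lies on some cycle, so there are no bridges.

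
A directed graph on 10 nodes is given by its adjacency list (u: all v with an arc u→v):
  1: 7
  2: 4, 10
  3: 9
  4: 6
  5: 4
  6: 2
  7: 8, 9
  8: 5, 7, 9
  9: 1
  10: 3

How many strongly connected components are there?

1

{1, 2, 3, 4, 5, 6, 7, 8, 9, 10} are all mutually reachable — one SCC of size 10.
That gives 1 strongly connected component.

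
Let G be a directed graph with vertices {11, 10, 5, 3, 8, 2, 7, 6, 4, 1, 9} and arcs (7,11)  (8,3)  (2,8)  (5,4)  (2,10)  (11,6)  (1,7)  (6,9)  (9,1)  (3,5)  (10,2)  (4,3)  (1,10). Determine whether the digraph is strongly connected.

There is no directed path from 2 to 7, so the graph is not strongly connected.

No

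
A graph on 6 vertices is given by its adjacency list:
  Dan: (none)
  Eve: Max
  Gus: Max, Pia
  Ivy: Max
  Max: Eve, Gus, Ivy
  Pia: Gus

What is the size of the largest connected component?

Dan is isolated — a component by itself.
Starting from Eve we can reach Eve, Gus, Ivy, Max, Pia. That is one component of size 5.
The largest has 5 vertices.

5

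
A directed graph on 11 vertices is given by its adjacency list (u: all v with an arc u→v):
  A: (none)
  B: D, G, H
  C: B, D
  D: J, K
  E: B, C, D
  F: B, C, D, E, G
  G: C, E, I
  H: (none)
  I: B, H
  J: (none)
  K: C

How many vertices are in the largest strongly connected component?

7

{B, C, D, E, G, I, K} are all mutually reachable — one SCC of size 7.
{F} is an SCC by itself.
{J} is an SCC by itself.
{H} is an SCC by itself.
{A} is an SCC by itself.
The largest has 7 vertices.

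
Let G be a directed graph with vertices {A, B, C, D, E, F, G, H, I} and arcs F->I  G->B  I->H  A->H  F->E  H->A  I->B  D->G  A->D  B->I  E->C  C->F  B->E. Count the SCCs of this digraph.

1

{A, B, C, D, E, F, G, H, I} are all mutually reachable — one SCC of size 9.
That gives 1 strongly connected component.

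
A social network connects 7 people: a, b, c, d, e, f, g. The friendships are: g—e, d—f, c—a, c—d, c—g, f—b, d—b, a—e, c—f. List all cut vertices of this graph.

Removing c increases the component count from 1 to 2, so c is a cut vertex.
By contrast removing g leaves 1 component; it is not a cut vertex. No other vertex is a cut vertex either.

c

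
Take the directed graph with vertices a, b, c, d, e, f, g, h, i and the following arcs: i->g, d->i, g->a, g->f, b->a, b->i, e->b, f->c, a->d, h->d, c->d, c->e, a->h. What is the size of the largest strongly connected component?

{a, b, c, d, e, f, g, h, i} are all mutually reachable — one SCC of size 9.
The largest has 9 vertices.

9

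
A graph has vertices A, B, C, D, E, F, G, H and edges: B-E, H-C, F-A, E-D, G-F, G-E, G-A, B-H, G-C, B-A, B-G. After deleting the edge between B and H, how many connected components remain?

1

B and H are still connected via B-G-C-H, so the component count stays at 1.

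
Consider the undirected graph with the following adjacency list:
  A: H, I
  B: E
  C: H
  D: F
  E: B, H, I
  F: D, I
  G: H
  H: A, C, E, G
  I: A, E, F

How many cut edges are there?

5

The edges on the cycle H-E-I-A-H are not bridges since each lies on that cycle.
But removing I-F disconnects I from F; removing H-C disconnects H from C; removing D-F disconnects D from F; removing E-B disconnects E from B — these are bridges.
In total 5 edges are bridges.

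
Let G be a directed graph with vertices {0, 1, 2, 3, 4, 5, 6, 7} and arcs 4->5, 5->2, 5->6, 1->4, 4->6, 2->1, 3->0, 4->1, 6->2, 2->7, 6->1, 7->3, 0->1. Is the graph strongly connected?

Yes

From 1 we can reach every vertex (0, 1, 2, 3, 4, 5, 6, 7), and every vertex can reach 1 (0, 1, 2, 3, 4, 5, 6, 7). So the whole graph is one strongly connected component.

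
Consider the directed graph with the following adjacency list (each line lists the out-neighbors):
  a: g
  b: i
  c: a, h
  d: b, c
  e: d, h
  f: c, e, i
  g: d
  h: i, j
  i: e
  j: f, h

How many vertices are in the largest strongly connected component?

10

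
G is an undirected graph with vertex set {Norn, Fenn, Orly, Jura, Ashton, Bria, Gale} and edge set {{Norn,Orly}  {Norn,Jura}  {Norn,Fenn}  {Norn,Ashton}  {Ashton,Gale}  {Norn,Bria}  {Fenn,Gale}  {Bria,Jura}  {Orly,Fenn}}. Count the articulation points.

1

Removing Norn increases the component count from 1 to 2, so Norn is a cut vertex.
By contrast removing Orly leaves 1 component; it is not a cut vertex. No other vertex is a cut vertex either.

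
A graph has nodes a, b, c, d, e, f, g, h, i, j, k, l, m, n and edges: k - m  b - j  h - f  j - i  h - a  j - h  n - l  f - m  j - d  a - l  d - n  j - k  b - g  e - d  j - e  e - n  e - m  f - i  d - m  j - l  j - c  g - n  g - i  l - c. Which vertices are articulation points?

Removing b, for instance, still leaves 1 component. No single vertex removal increases the component count — the graph has no articulation points.

none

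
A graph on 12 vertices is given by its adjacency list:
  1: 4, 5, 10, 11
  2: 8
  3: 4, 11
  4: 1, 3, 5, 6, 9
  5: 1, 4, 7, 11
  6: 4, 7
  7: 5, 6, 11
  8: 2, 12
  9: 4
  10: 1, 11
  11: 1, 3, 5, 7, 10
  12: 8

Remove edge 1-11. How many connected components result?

2

1 and 11 are still connected via 1-10-11, so the component count stays at 2.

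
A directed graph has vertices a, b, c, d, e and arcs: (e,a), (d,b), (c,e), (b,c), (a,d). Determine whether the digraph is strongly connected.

From b we can reach every vertex (a, b, c, d, e), and every vertex can reach b (a, b, c, d, e). So the whole graph is one strongly connected component.

Yes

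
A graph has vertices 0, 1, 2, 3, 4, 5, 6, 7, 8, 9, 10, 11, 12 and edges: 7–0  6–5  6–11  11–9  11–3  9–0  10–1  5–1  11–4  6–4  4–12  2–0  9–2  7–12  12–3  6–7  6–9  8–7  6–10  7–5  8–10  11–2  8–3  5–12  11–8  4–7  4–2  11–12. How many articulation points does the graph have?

Removing 12, for instance, still leaves 1 component. No single vertex removal increases the component count — the graph has no articulation points.

0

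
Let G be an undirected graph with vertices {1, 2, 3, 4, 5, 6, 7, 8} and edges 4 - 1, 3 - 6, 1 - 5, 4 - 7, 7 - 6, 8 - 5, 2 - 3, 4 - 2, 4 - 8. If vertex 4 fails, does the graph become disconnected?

Yes

Deleting 4 raises the number of components from 1 to 2, so 4 is a cut vertex.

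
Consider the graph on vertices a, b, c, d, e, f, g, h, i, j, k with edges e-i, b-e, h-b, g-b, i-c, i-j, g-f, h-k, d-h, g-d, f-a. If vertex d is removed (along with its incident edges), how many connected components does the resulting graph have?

With d gone, the remaining components are: {a, b, c, e, f, g, h, i, j, k}.
That is 1 component.

1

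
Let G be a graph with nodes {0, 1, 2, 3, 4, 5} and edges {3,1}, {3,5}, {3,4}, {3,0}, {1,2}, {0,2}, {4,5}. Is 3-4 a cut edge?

No

After removing 3-4, the path 3-5-4 still connects them, so the edge is not a bridge.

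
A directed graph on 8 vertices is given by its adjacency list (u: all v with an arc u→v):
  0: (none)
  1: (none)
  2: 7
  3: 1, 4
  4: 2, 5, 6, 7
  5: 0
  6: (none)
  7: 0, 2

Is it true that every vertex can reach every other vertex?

There is no directed path from 1 to 5, so the graph is not strongly connected.

No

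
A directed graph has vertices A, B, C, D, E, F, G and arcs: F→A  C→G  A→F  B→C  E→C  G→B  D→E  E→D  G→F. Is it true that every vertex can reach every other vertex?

There is no directed path from C to E, so the graph is not strongly connected.

No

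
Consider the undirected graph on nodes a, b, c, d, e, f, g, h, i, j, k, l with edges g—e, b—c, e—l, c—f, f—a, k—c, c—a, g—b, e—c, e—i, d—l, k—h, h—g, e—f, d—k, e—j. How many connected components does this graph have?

1

Starting from a we can reach a, b, c, d, e, f, g, h, i, j, k, l. That is one component of size 12.
Total: 1 component.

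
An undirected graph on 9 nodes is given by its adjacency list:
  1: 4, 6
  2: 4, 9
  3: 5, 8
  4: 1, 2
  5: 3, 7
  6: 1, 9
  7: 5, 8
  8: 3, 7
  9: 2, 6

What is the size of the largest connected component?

Starting from 3 we can reach 3, 5, 7, 8. That is one component of size 4.
Starting from 1 we can reach 1, 2, 4, 6, 9. That is one component of size 5.
The largest has 5 vertices.

5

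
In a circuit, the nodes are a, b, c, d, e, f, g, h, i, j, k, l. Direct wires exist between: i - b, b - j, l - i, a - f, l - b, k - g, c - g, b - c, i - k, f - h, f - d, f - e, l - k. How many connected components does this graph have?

2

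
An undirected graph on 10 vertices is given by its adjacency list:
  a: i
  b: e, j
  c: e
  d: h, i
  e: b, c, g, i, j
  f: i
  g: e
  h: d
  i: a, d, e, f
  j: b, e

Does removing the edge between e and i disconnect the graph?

Yes

Removing e-i leaves no path between e and i: the component count goes from 1 to 2. So it is a bridge.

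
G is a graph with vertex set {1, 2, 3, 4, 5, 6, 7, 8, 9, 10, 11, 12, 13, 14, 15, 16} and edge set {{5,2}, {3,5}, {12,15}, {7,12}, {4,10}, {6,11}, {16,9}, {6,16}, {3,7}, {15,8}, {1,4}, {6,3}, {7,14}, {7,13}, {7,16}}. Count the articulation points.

8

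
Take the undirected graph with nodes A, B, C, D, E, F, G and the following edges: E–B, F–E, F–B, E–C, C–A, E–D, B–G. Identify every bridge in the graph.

A-C, B-G, C-E, D-E

The edges on the cycle F-E-B-F are not bridges since each lies on that cycle.
But removing B–G disconnects B from G; removing E–D disconnects E from D; removing E–C disconnects E from C; removing C–A disconnects C from A — these are bridges.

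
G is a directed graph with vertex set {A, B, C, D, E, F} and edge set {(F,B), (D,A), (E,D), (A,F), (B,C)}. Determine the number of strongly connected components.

{A} is an SCC by itself.
{B} is an SCC by itself.
{E} is an SCC by itself.
{C} is an SCC by itself.
{F} is an SCC by itself.
(and 1 more singleton SCC)
That gives 6 strongly connected components.

6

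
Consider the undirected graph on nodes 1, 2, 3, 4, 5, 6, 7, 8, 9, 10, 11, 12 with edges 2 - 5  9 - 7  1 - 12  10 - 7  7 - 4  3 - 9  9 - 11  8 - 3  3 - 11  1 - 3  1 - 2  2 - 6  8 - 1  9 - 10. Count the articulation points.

5

Removing 1 increases the component count from 1 to 3, so 1 is a cut vertex.
Removing 2 increases the component count from 1 to 3, so 2 is a cut vertex.
Removing 3 increases the component count from 1 to 2, so 3 is a cut vertex.
Likewise 7, 9 are cut vertices.
By contrast removing 12 leaves 1 component; it is not a cut vertex. No other vertex is a cut vertex either.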